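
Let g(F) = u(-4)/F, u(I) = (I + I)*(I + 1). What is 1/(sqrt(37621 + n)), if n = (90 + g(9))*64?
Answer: sqrt(391965)/130655 ≈ 0.0047918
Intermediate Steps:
u(I) = 2*I*(1 + I) (u(I) = (2*I)*(1 + I) = 2*I*(1 + I))
g(F) = 24/F (g(F) = (2*(-4)*(1 - 4))/F = (2*(-4)*(-3))/F = 24/F)
n = 17792/3 (n = (90 + 24/9)*64 = (90 + 24*(1/9))*64 = (90 + 8/3)*64 = (278/3)*64 = 17792/3 ≈ 5930.7)
1/(sqrt(37621 + n)) = 1/(sqrt(37621 + 17792/3)) = 1/(sqrt(130655/3)) = 1/(sqrt(391965)/3) = sqrt(391965)/130655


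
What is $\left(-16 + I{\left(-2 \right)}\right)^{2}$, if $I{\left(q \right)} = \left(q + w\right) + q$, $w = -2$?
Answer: $484$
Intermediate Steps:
$I{\left(q \right)} = -2 + 2 q$ ($I{\left(q \right)} = \left(q - 2\right) + q = \left(-2 + q\right) + q = -2 + 2 q$)
$\left(-16 + I{\left(-2 \right)}\right)^{2} = \left(-16 + \left(-2 + 2 \left(-2\right)\right)\right)^{2} = \left(-16 - 6\right)^{2} = \left(-22\right)^{2} = 484$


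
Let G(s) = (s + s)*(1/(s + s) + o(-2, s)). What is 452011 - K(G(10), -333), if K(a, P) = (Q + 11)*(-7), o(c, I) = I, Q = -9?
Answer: 452025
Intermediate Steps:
G(s) = 2*s*(s + 1/(2*s)) (G(s) = (s + s)*(1/(s + s) + s) = (2*s)*(1/(2*s) + s) = (2*s)*(s + 1/(2*s)) = 2*s*(s + 1/(2*s)))
K(a, P) = -14 (K(a, P) = (-9 + 11)*(-7) = 2*(-7) = -14)
452011 - K(G(10), -333) = 452011 - 1*(-14) = 452011 + 14 = 452025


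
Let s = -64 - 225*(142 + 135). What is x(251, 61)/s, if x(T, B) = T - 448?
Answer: 197/62389 ≈ 0.0031576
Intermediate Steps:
x(T, B) = -448 + T
s = -62389 (s = -64 - 225*277 = -64 - 62325 = -62389)
x(251, 61)/s = (-448 + 251)/(-62389) = -197*(-1/62389) = 197/62389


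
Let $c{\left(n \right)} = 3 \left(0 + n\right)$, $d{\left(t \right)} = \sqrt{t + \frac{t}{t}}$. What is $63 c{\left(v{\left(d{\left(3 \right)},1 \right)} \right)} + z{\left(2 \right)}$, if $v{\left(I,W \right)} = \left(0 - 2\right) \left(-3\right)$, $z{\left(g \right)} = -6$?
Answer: $1128$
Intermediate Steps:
$d{\left(t \right)} = \sqrt{1 + t}$ ($d{\left(t \right)} = \sqrt{t + 1} = \sqrt{1 + t}$)
$v{\left(I,W \right)} = 6$ ($v{\left(I,W \right)} = \left(-2\right) \left(-3\right) = 6$)
$c{\left(n \right)} = 3 n$
$63 c{\left(v{\left(d{\left(3 \right)},1 \right)} \right)} + z{\left(2 \right)} = 63 \cdot 3 \cdot 6 - 6 = 63 \cdot 18 - 6 = 1134 - 6 = 1128$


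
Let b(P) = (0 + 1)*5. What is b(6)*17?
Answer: 85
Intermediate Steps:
b(P) = 5 (b(P) = 1*5 = 5)
b(6)*17 = 5*17 = 85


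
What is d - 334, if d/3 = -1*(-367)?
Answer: 767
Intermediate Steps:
d = 1101 (d = 3*(-1*(-367)) = 3*367 = 1101)
d - 334 = 1101 - 334 = 767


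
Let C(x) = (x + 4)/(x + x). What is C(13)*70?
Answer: 595/13 ≈ 45.769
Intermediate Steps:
C(x) = (4 + x)/(2*x) (C(x) = (4 + x)/((2*x)) = (4 + x)*(1/(2*x)) = (4 + x)/(2*x))
C(13)*70 = ((1/2)*(4 + 13)/13)*70 = ((1/2)*(1/13)*17)*70 = (17/26)*70 = 595/13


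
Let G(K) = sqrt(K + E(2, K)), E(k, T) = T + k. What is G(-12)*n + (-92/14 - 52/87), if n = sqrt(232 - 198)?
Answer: -4366/609 + 2*I*sqrt(187) ≈ -7.1691 + 27.35*I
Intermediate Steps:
G(K) = sqrt(2 + 2*K) (G(K) = sqrt(K + (K + 2)) = sqrt(K + (2 + K)) = sqrt(2 + 2*K))
n = sqrt(34) ≈ 5.8309
G(-12)*n + (-92/14 - 52/87) = sqrt(2 + 2*(-12))*sqrt(34) + (-92/14 - 52/87) = sqrt(2 - 24)*sqrt(34) + (-92*1/14 - 52*1/87) = sqrt(-22)*sqrt(34) + (-46/7 - 52/87) = (I*sqrt(22))*sqrt(34) - 4366/609 = 2*I*sqrt(187) - 4366/609 = -4366/609 + 2*I*sqrt(187)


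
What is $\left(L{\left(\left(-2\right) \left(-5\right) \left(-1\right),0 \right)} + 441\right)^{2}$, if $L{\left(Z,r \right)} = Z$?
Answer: $185761$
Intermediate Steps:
$\left(L{\left(\left(-2\right) \left(-5\right) \left(-1\right),0 \right)} + 441\right)^{2} = \left(\left(-2\right) \left(-5\right) \left(-1\right) + 441\right)^{2} = \left(10 \left(-1\right) + 441\right)^{2} = \left(-10 + 441\right)^{2} = 431^{2} = 185761$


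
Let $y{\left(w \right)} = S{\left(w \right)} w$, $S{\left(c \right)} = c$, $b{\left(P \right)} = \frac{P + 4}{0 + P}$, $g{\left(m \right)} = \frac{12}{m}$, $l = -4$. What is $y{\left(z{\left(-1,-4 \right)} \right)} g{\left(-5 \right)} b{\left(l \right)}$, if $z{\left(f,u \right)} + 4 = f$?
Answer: $0$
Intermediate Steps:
$z{\left(f,u \right)} = -4 + f$
$b{\left(P \right)} = \frac{4 + P}{P}$
$y{\left(w \right)} = w^{2}$ ($y{\left(w \right)} = w w = w^{2}$)
$y{\left(z{\left(-1,-4 \right)} \right)} g{\left(-5 \right)} b{\left(l \right)} = \left(-4 - 1\right)^{2} \frac{12}{-5} \frac{4 - 4}{-4} = \left(-5\right)^{2} \cdot 12 \left(- \frac{1}{5}\right) \left(\left(- \frac{1}{4}\right) 0\right) = 25 \left(- \frac{12}{5}\right) 0 = \left(-60\right) 0 = 0$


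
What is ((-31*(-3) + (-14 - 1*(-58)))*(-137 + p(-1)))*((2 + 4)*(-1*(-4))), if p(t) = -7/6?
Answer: -454292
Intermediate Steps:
p(t) = -7/6 (p(t) = -7*1/6 = -7/6)
((-31*(-3) + (-14 - 1*(-58)))*(-137 + p(-1)))*((2 + 4)*(-1*(-4))) = ((-31*(-3) + (-14 - 1*(-58)))*(-137 - 7/6))*((2 + 4)*(-1*(-4))) = ((93 + (-14 + 58))*(-829/6))*(6*4) = ((93 + 44)*(-829/6))*24 = (137*(-829/6))*24 = -113573/6*24 = -454292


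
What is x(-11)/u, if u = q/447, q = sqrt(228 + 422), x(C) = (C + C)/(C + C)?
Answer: 447*sqrt(26)/130 ≈ 17.533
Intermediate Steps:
x(C) = 1 (x(C) = (2*C)/((2*C)) = (2*C)*(1/(2*C)) = 1)
q = 5*sqrt(26) (q = sqrt(650) = 5*sqrt(26) ≈ 25.495)
u = 5*sqrt(26)/447 (u = (5*sqrt(26))/447 = (5*sqrt(26))*(1/447) = 5*sqrt(26)/447 ≈ 0.057036)
x(-11)/u = 1/(5*sqrt(26)/447) = 1*(447*sqrt(26)/130) = 447*sqrt(26)/130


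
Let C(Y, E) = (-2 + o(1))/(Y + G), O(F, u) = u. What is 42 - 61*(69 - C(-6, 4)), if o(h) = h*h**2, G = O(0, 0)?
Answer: -24941/6 ≈ -4156.8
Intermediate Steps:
G = 0
o(h) = h**3
C(Y, E) = -1/Y (C(Y, E) = (-2 + 1**3)/(Y + 0) = (-2 + 1)/Y = -1/Y)
42 - 61*(69 - C(-6, 4)) = 42 - 61*(69 - (-1)/(-6)) = 42 - 61*(69 - (-1)*(-1)/6) = 42 - 61*(69 - 1*1/6) = 42 - 61*(69 - 1/6) = 42 - 61*413/6 = 42 - 25193/6 = -24941/6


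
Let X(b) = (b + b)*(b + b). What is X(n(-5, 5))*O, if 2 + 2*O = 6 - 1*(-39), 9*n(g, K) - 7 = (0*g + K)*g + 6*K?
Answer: 1376/9 ≈ 152.89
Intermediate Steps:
n(g, K) = 7/9 + 2*K/3 + K*g/9 (n(g, K) = 7/9 + ((0*g + K)*g + 6*K)/9 = 7/9 + ((0 + K)*g + 6*K)/9 = 7/9 + (K*g + 6*K)/9 = 7/9 + (6*K + K*g)/9 = 7/9 + (2*K/3 + K*g/9) = 7/9 + 2*K/3 + K*g/9)
O = 43/2 (O = -1 + (6 - 1*(-39))/2 = -1 + (6 + 39)/2 = -1 + (½)*45 = -1 + 45/2 = 43/2 ≈ 21.500)
X(b) = 4*b² (X(b) = (2*b)*(2*b) = 4*b²)
X(n(-5, 5))*O = (4*(7/9 + (⅔)*5 + (⅑)*5*(-5))²)*(43/2) = (4*(7/9 + 10/3 - 25/9)²)*(43/2) = (4*(4/3)²)*(43/2) = (4*(16/9))*(43/2) = (64/9)*(43/2) = 1376/9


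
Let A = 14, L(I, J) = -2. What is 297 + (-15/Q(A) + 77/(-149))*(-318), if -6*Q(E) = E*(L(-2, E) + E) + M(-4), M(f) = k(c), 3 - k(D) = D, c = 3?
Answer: 606981/2086 ≈ 290.98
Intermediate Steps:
k(D) = 3 - D
M(f) = 0 (M(f) = 3 - 1*3 = 3 - 3 = 0)
Q(E) = -E*(-2 + E)/6 (Q(E) = -(E*(-2 + E) + 0)/6 = -E*(-2 + E)/6)
297 + (-15/Q(A) + 77/(-149))*(-318) = 297 + (-15*3/(7*(2 - 1*14)) + 77/(-149))*(-318) = 297 + (-15*3/(7*(2 - 14)) + 77*(-1/149))*(-318) = 297 + (-15/((1/6)*14*(-12)) - 77/149)*(-318) = 297 + (-15/(-28) - 77/149)*(-318) = 297 + (-15*(-1/28) - 77/149)*(-318) = 297 + (15/28 - 77/149)*(-318) = 297 + (79/4172)*(-318) = 297 - 12561/2086 = 606981/2086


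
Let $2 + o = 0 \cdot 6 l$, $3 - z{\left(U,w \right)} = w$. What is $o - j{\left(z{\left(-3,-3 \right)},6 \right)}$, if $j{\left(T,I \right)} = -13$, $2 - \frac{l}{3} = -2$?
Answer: $11$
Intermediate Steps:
$l = 12$ ($l = 6 - -6 = 6 + 6 = 12$)
$z{\left(U,w \right)} = 3 - w$
$o = -2$ ($o = -2 + 0 \cdot 6 \cdot 12 = -2 + 0 \cdot 12 = -2 + 0 = -2$)
$o - j{\left(z{\left(-3,-3 \right)},6 \right)} = -2 - -13 = -2 + 13 = 11$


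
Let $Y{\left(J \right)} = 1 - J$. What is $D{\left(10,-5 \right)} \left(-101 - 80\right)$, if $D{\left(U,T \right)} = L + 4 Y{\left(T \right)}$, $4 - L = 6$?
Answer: $-3982$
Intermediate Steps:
$L = -2$ ($L = 4 - 6 = -2$)
$D{\left(U,T \right)} = 2 - 4 T$ ($D{\left(U,T \right)} = -2 + 4 \left(1 - T\right) = -2 - \left(-4 + 4 T\right) = 2 - 4 T$)
$D{\left(10,-5 \right)} \left(-101 - 80\right) = \left(2 - -20\right) \left(-101 - 80\right) = \left(2 + 20\right) \left(-181\right) = 22 \left(-181\right) = -3982$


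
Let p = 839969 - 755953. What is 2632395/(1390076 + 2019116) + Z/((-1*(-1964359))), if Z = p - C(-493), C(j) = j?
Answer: 5459076216533/6696876987928 ≈ 0.81517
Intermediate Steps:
p = 84016
Z = 84509 (Z = 84016 - 1*(-493) = 84016 + 493 = 84509)
2632395/(1390076 + 2019116) + Z/((-1*(-1964359))) = 2632395/(1390076 + 2019116) + 84509/((-1*(-1964359))) = 2632395/3409192 + 84509/1964359 = 5459076216533/6696876987928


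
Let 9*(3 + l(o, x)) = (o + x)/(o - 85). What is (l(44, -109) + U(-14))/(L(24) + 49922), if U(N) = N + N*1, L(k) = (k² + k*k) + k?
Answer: -5687/9427581 ≈ -0.00060323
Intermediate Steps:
L(k) = k + 2*k² (L(k) = (k² + k²) + k = 2*k² + k = k + 2*k²)
l(o, x) = -3 + (o + x)/(9*(-85 + o)) (l(o, x) = -3 + ((o + x)/(o - 85))/9 = -3 + ((o + x)/(-85 + o))/9 = -3 + (o + x)/(9*(-85 + o)))
U(N) = 2*N (U(N) = N + N = 2*N)
(l(44, -109) + U(-14))/(L(24) + 49922) = ((2295 - 109 - 26*44)/(9*(-85 + 44)) + 2*(-14))/(24*(1 + 2*24) + 49922) = ((⅑)*(2295 - 109 - 1144)/(-41) - 28)/(24*(1 + 48) + 49922) = ((⅑)*(-1/41)*1042 - 28)/(24*49 + 49922) = (-1042/369 - 28)/(1176 + 49922) = -11374/369/51098 = -11374/369*1/51098 = -5687/9427581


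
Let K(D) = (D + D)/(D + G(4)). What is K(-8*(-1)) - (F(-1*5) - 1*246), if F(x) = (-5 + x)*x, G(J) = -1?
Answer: 1388/7 ≈ 198.29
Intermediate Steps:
F(x) = x*(-5 + x)
K(D) = 2*D/(-1 + D) (K(D) = (D + D)/(D - 1) = (2*D)/(-1 + D) = 2*D/(-1 + D))
K(-8*(-1)) - (F(-1*5) - 1*246) = 2*(-8*(-1))/(-1 - 8*(-1)) - ((-1*5)*(-5 - 1*5) - 1*246) = 2*8/(-1 + 8) - (-5*(-5 - 5) - 246) = 2*8/7 - (-5*(-10) - 246) = 2*8*(⅐) - (50 - 246) = 16/7 - 1*(-196) = 16/7 + 196 = 1388/7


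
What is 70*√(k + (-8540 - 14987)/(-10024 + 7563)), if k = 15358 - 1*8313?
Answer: 140*√10681522598/2461 ≈ 5879.4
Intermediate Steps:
k = 7045 (k = 15358 - 8313 = 7045)
70*√(k + (-8540 - 14987)/(-10024 + 7563)) = 70*√(7045 + (-8540 - 14987)/(-10024 + 7563)) = 70*√(7045 - 23527/(-2461)) = 70*√(7045 - 23527*(-1/2461)) = 70*√(7045 + 23527/2461) = 70*√(17361272/2461) = 70*(2*√10681522598/2461) = 140*√10681522598/2461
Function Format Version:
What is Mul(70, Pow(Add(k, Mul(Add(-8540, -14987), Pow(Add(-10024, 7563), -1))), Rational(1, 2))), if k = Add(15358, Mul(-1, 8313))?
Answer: Mul(Rational(140, 2461), Pow(10681522598, Rational(1, 2))) ≈ 5879.4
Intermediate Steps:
k = 7045 (k = Add(15358, -8313) = 7045)
Mul(70, Pow(Add(k, Mul(Add(-8540, -14987), Pow(Add(-10024, 7563), -1))), Rational(1, 2))) = Mul(70, Pow(Add(7045, Mul(Add(-8540, -14987), Pow(Add(-10024, 7563), -1))), Rational(1, 2))) = Mul(70, Pow(Add(7045, Mul(-23527, Pow(-2461, -1))), Rational(1, 2))) = Mul(70, Pow(Add(7045, Mul(-23527, Rational(-1, 2461))), Rational(1, 2))) = Mul(70, Pow(Add(7045, Rational(23527, 2461)), Rational(1, 2))) = Mul(70, Pow(Rational(17361272, 2461), Rational(1, 2))) = Mul(70, Mul(Rational(2, 2461), Pow(10681522598, Rational(1, 2)))) = Mul(Rational(140, 2461), Pow(10681522598, Rational(1, 2)))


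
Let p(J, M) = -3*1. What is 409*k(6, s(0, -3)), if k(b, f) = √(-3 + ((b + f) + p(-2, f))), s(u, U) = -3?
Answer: 409*I*√3 ≈ 708.41*I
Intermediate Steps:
p(J, M) = -3
k(b, f) = √(-6 + b + f) (k(b, f) = √(-3 + ((b + f) - 3)) = √(-3 + (-3 + b + f)) = √(-6 + b + f))
409*k(6, s(0, -3)) = 409*√(-6 + 6 - 3) = 409*√(-3) = 409*(I*√3) = 409*I*√3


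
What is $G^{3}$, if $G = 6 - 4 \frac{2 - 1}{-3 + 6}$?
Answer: $\frac{2744}{27} \approx 101.63$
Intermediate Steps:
$G = \frac{14}{3}$ ($G = 6 - 4 \cdot 1 \cdot \frac{1}{3} = 6 - \frac{4}{3} = \frac{14}{3} \approx 4.6667$)
$G^{3} = \left(\frac{14}{3}\right)^{3} = \frac{2744}{27}$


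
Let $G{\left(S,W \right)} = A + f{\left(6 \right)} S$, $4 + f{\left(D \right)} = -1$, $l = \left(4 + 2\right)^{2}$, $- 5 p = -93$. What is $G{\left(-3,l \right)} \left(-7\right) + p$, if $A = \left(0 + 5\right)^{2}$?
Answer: $- \frac{1307}{5} \approx -261.4$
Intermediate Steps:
$p = \frac{93}{5}$ ($p = \left(- \frac{1}{5}\right) \left(-93\right) = \frac{93}{5} \approx 18.6$)
$l = 36$ ($l = 6^{2} = 36$)
$f{\left(D \right)} = -5$ ($f{\left(D \right)} = -4 - 1 = -5$)
$A = 25$ ($A = 5^{2} = 25$)
$G{\left(S,W \right)} = 25 - 5 S$
$G{\left(-3,l \right)} \left(-7\right) + p = \left(25 - -15\right) \left(-7\right) + \frac{93}{5} = \left(25 + 15\right) \left(-7\right) + \frac{93}{5} = 40 \left(-7\right) + \frac{93}{5} = -280 + \frac{93}{5} = - \frac{1307}{5}$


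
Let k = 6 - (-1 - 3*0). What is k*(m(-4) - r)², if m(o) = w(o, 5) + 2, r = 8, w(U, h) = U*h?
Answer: 4732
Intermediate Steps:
m(o) = 2 + 5*o (m(o) = o*5 + 2 = 5*o + 2 = 2 + 5*o)
k = 7 (k = 6 - (-1 + 0) = 6 - 1*(-1) = 6 + 1 = 7)
k*(m(-4) - r)² = 7*((2 + 5*(-4)) - 1*8)² = 7*((2 - 20) - 8)² = 7*(-18 - 8)² = 7*(-26)² = 7*676 = 4732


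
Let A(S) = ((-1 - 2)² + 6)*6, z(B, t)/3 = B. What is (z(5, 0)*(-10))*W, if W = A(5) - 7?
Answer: -12450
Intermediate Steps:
z(B, t) = 3*B
A(S) = 90 (A(S) = ((-3)² + 6)*6 = (9 + 6)*6 = 15*6 = 90)
W = 83 (W = 90 - 7 = 83)
(z(5, 0)*(-10))*W = ((3*5)*(-10))*83 = (15*(-10))*83 = -150*83 = -12450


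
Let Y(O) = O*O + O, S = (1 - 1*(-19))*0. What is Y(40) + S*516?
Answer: 1640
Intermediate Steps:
S = 0 (S = (1 + 19)*0 = 20*0 = 0)
Y(O) = O + O² (Y(O) = O² + O = O + O²)
Y(40) + S*516 = 40*(1 + 40) + 0*516 = 40*41 + 0 = 1640 + 0 = 1640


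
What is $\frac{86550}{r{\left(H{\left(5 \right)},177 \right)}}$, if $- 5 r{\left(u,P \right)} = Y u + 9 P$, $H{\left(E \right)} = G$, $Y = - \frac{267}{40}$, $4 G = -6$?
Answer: $- \frac{11540000}{42747} \approx -269.96$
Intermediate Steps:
$G = - \frac{3}{2}$ ($G = \frac{1}{4} \left(-6\right) = - \frac{3}{2} \approx -1.5$)
$Y = - \frac{267}{40}$ ($Y = \left(-267\right) \frac{1}{40} = - \frac{267}{40} \approx -6.675$)
$H{\left(E \right)} = - \frac{3}{2}$
$r{\left(u,P \right)} = - \frac{9 P}{5} + \frac{267 u}{200}$ ($r{\left(u,P \right)} = - \frac{- \frac{267 u}{40} + 9 P}{5} = - \frac{9 P - \frac{267 u}{40}}{5} = - \frac{9 P}{5} + \frac{267 u}{200}$)
$\frac{86550}{r{\left(H{\left(5 \right)},177 \right)}} = \frac{86550}{\left(- \frac{9}{5}\right) 177 + \frac{267}{200} \left(- \frac{3}{2}\right)} = \frac{86550}{- \frac{1593}{5} - \frac{801}{400}} = \frac{86550}{- \frac{128241}{400}} = 86550 \left(- \frac{400}{128241}\right) = - \frac{11540000}{42747}$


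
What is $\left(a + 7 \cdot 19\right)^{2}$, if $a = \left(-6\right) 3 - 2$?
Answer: $12769$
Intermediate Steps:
$a = -20$ ($a = -18 - 2 = -20$)
$\left(a + 7 \cdot 19\right)^{2} = \left(-20 + 7 \cdot 19\right)^{2} = \left(-20 + 133\right)^{2} = 113^{2} = 12769$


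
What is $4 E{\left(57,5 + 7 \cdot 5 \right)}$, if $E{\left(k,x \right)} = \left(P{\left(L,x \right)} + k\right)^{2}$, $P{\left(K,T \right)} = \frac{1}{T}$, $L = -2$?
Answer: $\frac{5202961}{400} \approx 13007.0$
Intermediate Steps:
$E{\left(k,x \right)} = \left(k + \frac{1}{x}\right)^{2}$ ($E{\left(k,x \right)} = \left(\frac{1}{x} + k\right)^{2} = \left(k + \frac{1}{x}\right)^{2}$)
$4 E{\left(57,5 + 7 \cdot 5 \right)} = 4 \frac{\left(1 + 57 \left(5 + 7 \cdot 5\right)\right)^{2}}{\left(5 + 7 \cdot 5\right)^{2}} = 4 \frac{\left(1 + 57 \left(5 + 35\right)\right)^{2}}{\left(5 + 35\right)^{2}} = 4 \frac{\left(1 + 57 \cdot 40\right)^{2}}{1600} = 4 \frac{\left(1 + 2280\right)^{2}}{1600} = 4 \frac{2281^{2}}{1600} = 4 \cdot \frac{1}{1600} \cdot 5202961 = 4 \cdot \frac{5202961}{1600} = \frac{5202961}{400}$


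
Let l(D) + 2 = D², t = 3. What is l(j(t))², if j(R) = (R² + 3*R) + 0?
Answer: 103684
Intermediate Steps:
j(R) = R² + 3*R
l(D) = -2 + D²
l(j(t))² = (-2 + (3*(3 + 3))²)² = (-2 + (3*6)²)² = (-2 + 18²)² = (-2 + 324)² = 322² = 103684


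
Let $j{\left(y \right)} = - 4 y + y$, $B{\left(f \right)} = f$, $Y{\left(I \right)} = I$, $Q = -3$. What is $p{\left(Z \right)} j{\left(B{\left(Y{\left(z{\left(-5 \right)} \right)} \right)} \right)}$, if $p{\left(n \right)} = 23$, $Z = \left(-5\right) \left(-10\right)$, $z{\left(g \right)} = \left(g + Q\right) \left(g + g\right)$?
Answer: $-5520$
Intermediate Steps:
$z{\left(g \right)} = 2 g \left(-3 + g\right)$ ($z{\left(g \right)} = \left(g - 3\right) \left(g + g\right) = \left(-3 + g\right) 2 g = 2 g \left(-3 + g\right)$)
$Z = 50$
$j{\left(y \right)} = - 3 y$
$p{\left(Z \right)} j{\left(B{\left(Y{\left(z{\left(-5 \right)} \right)} \right)} \right)} = 23 \left(- 3 \cdot 2 \left(-5\right) \left(-3 - 5\right)\right) = 23 \left(- 3 \cdot 2 \left(-5\right) \left(-8\right)\right) = 23 \left(\left(-3\right) 80\right) = 23 \left(-240\right) = -5520$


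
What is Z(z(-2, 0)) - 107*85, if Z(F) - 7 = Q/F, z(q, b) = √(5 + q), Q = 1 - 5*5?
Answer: -9088 - 8*√3 ≈ -9101.9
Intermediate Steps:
Q = -24 (Q = 1 - 25 = -24)
Z(F) = 7 - 24/F
Z(z(-2, 0)) - 107*85 = (7 - 24/√(5 - 2)) - 107*85 = (7 - 24*√3/3) - 9095 = (7 - 8*√3) - 9095 = -9088 - 8*√3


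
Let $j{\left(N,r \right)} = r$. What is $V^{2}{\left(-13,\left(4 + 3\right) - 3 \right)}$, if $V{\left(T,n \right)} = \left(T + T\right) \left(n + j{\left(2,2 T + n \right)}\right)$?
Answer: $219024$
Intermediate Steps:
$V{\left(T,n \right)} = 2 T \left(2 T + 2 n\right)$ ($V{\left(T,n \right)} = \left(T + T\right) \left(n + \left(2 T + n\right)\right) = 2 T \left(n + \left(n + 2 T\right)\right) = 2 T \left(2 T + 2 n\right)$)
$V^{2}{\left(-13,\left(4 + 3\right) - 3 \right)} = \left(4 \left(-13\right) \left(-13 + \left(\left(4 + 3\right) - 3\right)\right)\right)^{2} = \left(4 \left(-13\right) \left(-13 + \left(7 - 3\right)\right)\right)^{2} = \left(4 \left(-13\right) \left(-13 + 4\right)\right)^{2} = \left(4 \left(-13\right) \left(-9\right)\right)^{2} = 468^{2} = 219024$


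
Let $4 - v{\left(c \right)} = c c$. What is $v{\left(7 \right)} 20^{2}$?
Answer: $-18000$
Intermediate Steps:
$v{\left(c \right)} = 4 - c^{2}$ ($v{\left(c \right)} = 4 - c c = 4 - c^{2}$)
$v{\left(7 \right)} 20^{2} = \left(4 - 7^{2}\right) 20^{2} = \left(4 - 49\right) 400 = \left(-45\right) 400 = -18000$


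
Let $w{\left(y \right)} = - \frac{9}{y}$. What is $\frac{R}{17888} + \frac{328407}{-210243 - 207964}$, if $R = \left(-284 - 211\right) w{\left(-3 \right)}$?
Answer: $- \frac{6495581811}{7480886816} \approx -0.86829$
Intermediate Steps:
$R = -1485$ ($R = \left(-284 - 211\right) \left(- \frac{9}{-3}\right) = - 495 \left(\left(-9\right) \left(- \frac{1}{3}\right)\right) = \left(-495\right) 3 = -1485$)
$\frac{R}{17888} + \frac{328407}{-210243 - 207964} = - \frac{1485}{17888} + \frac{328407}{-210243 - 207964} = \left(-1485\right) \frac{1}{17888} + \frac{328407}{-210243 - 207964} = - \frac{1485}{17888} + \frac{328407}{-418207} = - \frac{1485}{17888} + 328407 \left(- \frac{1}{418207}\right) = - \frac{1485}{17888} - \frac{328407}{418207} = - \frac{6495581811}{7480886816}$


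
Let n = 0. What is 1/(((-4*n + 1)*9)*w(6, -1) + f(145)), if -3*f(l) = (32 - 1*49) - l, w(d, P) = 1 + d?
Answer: 1/117 ≈ 0.0085470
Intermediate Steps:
f(l) = 17/3 + l/3 (f(l) = -((32 - 1*49) - l)/3 = -((32 - 49) - l)/3 = -(-17 - l)/3 = 17/3 + l/3)
1/(((-4*n + 1)*9)*w(6, -1) + f(145)) = 1/(((-4*0 + 1)*9)*(1 + 6) + (17/3 + (1/3)*145)) = 1/(((0 + 1)*9)*7 + (17/3 + 145/3)) = 1/((1*9)*7 + 54) = 1/(9*7 + 54) = 1/(63 + 54) = 1/117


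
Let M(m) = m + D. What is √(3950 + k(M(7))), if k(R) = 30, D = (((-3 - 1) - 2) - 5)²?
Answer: 2*√995 ≈ 63.087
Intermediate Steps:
D = 121 (D = ((-4 - 2) - 5)² = (-6 - 5)² = (-11)² = 121)
M(m) = 121 + m (M(m) = m + 121 = 121 + m)
√(3950 + k(M(7))) = √(3950 + 30) = √3980 = 2*√995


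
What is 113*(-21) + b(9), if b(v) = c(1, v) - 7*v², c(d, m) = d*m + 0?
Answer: -2931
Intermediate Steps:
c(d, m) = d*m
b(v) = v - 7*v² (b(v) = 1*v - 7*v² = v - 7*v²)
113*(-21) + b(9) = 113*(-21) + 9*(1 - 7*9) = -2373 + 9*(1 - 63) = -2373 + 9*(-62) = -2373 - 558 = -2931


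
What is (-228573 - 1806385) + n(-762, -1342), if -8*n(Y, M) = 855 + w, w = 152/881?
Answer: -14343137391/7048 ≈ -2.0351e+6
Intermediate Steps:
w = 152/881 (w = 152*(1/881) = 152/881 ≈ 0.17253)
n(Y, M) = -753407/7048 (n(Y, M) = -(855 + 152/881)/8 = -⅛*753407/881 = -753407/7048)
(-228573 - 1806385) + n(-762, -1342) = (-228573 - 1806385) - 753407/7048 = -2034958 - 753407/7048 = -14343137391/7048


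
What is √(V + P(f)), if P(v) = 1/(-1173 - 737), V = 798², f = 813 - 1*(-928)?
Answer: √2323124670490/1910 ≈ 798.00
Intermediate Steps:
f = 1741 (f = 813 + 928 = 1741)
V = 636804
P(v) = -1/1910 (P(v) = 1/(-1910) = -1/1910)
√(V + P(f)) = √(636804 - 1/1910) = √(1216295639/1910) = √2323124670490/1910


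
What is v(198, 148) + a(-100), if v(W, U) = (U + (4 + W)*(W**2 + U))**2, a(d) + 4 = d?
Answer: 63190607359400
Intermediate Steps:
a(d) = -4 + d
v(W, U) = (U + (4 + W)*(U + W**2))**2
v(198, 148) + a(-100) = (198**3 + 4*198**2 + 5*148 + 148*198)**2 + (-4 - 100) = (7762392 + 4*39204 + 740 + 29304)**2 - 104 = (7762392 + 156816 + 740 + 29304)**2 - 104 = 7949252**2 - 104 = 63190607359504 - 104 = 63190607359400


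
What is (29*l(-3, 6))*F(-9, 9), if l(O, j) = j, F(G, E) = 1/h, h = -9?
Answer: -58/3 ≈ -19.333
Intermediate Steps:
F(G, E) = -⅑ (F(G, E) = 1/(-9) = -⅑)
(29*l(-3, 6))*F(-9, 9) = (29*6)*(-⅑) = 174*(-⅑) = -58/3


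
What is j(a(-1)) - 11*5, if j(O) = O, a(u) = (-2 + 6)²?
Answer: -39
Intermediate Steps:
a(u) = 16 (a(u) = 4² = 16)
j(a(-1)) - 11*5 = 16 - 11*5 = 16 - 55 = -39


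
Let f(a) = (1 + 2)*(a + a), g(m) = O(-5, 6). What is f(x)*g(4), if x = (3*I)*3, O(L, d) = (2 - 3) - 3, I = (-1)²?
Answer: -216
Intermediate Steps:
I = 1
O(L, d) = -4 (O(L, d) = -1 - 3 = -4)
x = 9 (x = (3*1)*3 = 3*3 = 9)
g(m) = -4
f(a) = 6*a (f(a) = 3*(2*a) = 6*a)
f(x)*g(4) = (6*9)*(-4) = 54*(-4) = -216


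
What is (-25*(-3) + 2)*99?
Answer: 7623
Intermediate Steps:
(-25*(-3) + 2)*99 = (-5*(-15) + 2)*99 = (75 + 2)*99 = 77*99 = 7623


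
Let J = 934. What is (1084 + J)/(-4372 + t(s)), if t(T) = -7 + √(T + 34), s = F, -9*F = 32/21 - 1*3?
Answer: -835079679/1812094846 - 3027*√135597/1812094846 ≈ -0.46145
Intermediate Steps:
F = 31/189 (F = -(32/21 - 1*3)/9 = -(32*(1/21) - 3)/9 = -(32/21 - 3)/9 = -⅑*(-31/21) = 31/189 ≈ 0.16402)
s = 31/189 ≈ 0.16402
t(T) = -7 + √(34 + T)
(1084 + J)/(-4372 + t(s)) = (1084 + 934)/(-4372 + (-7 + √(34 + 31/189))) = 2018/(-4372 + (-7 + √(6457/189))) = 2018/(-4372 + (-7 + √135597/63)) = 2018/(-4379 + √135597/63)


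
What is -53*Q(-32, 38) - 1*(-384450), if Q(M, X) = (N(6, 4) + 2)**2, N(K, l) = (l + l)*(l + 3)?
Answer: 206158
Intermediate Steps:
N(K, l) = 2*l*(3 + l) (N(K, l) = (2*l)*(3 + l) = 2*l*(3 + l))
Q(M, X) = 3364 (Q(M, X) = (2*4*(3 + 4) + 2)**2 = (2*4*7 + 2)**2 = (56 + 2)**2 = 58**2 = 3364)
-53*Q(-32, 38) - 1*(-384450) = -53*3364 - 1*(-384450) = -178292 + 384450 = 206158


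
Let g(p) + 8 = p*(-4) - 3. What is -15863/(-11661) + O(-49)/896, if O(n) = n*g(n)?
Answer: -13070531/1492608 ≈ -8.7568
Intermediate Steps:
g(p) = -11 - 4*p (g(p) = -8 + (p*(-4) - 3) = -8 + (-4*p - 3) = -8 + (-3 - 4*p) = -11 - 4*p)
O(n) = n*(-11 - 4*n)
-15863/(-11661) + O(-49)/896 = -15863/(-11661) - 1*(-49)*(11 + 4*(-49))/896 = -15863*(-1/11661) - 1*(-49)*(11 - 196)*(1/896) = 15863/11661 - 1*(-49)*(-185)*(1/896) = 15863/11661 - 9065*1/896 = 15863/11661 - 1295/128 = -13070531/1492608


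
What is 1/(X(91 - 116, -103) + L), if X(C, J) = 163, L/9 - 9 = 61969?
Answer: 1/557965 ≈ 1.7922e-6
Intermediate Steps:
L = 557802 (L = 81 + 9*61969 = 81 + 557721 = 557802)
1/(X(91 - 116, -103) + L) = 1/(163 + 557802) = 1/557965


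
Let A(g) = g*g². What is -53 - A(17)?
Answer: -4966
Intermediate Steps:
A(g) = g³
-53 - A(17) = -53 - 1*17³ = -53 - 1*4913 = -53 - 4913 = -4966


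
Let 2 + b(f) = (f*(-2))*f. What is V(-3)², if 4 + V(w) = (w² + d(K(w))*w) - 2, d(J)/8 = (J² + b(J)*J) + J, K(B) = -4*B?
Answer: 6364688841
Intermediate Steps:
b(f) = -2 - 2*f² (b(f) = -2 + (f*(-2))*f = -2 + (-2*f)*f = -2 - 2*f²)
d(J) = 8*J + 8*J² + 8*J*(-2 - 2*J²) (d(J) = 8*((J² + (-2 - 2*J²)*J) + J) = 8*((J² + J*(-2 - 2*J²)) + J) = 8*(J + J² + J*(-2 - 2*J²)) = 8*J + 8*J² + 8*J*(-2 - 2*J²))
V(w) = -6 + w² - 32*w²*(-1 - 32*w² - 4*w) (V(w) = -4 + ((w² + (8*(-4*w)*(-1 - 4*w - 2*16*w²))*w) - 2) = -4 + ((w² + (8*(-4*w)*(-1 - 4*w - 32*w²))*w) - 2) = -4 + ((w² + (8*(-4*w)*(-1 - 32*w² - 4*w))*w) - 2) = -4 + ((w² + (-32*w*(-1 - 32*w² - 4*w))*w) - 2) = -4 + ((w² - 32*w²*(-1 - 32*w² - 4*w)) - 2) = -4 + (-2 + w² - 32*w²*(-1 - 32*w² - 4*w)) = -6 + w² - 32*w²*(-1 - 32*w² - 4*w))
V(-3)² = (-6 + 33*(-3)² + 128*(-3)³ + 1024*(-3)⁴)² = (-6 + 33*9 + 128*(-27) + 1024*81)² = (-6 + 297 - 3456 + 82944)² = 79779² = 6364688841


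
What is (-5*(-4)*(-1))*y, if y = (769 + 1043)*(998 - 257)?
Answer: -26853840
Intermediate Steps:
y = 1342692 (y = 1812*741 = 1342692)
(-5*(-4)*(-1))*y = (-5*(-4)*(-1))*1342692 = (20*(-1))*1342692 = -20*1342692 = -26853840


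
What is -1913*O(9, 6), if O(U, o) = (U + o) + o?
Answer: -40173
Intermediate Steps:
O(U, o) = U + 2*o
-1913*O(9, 6) = -1913*(9 + 2*6) = -1913*(9 + 12) = -1913*21 = -40173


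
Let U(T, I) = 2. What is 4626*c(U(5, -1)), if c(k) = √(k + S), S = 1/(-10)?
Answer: 2313*√190/5 ≈ 6376.5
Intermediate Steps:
S = -⅒ ≈ -0.10000
c(k) = √(-⅒ + k) (c(k) = √(k - ⅒) = √(-⅒ + k))
4626*c(U(5, -1)) = 4626*(√(-10 + 100*2)/10) = 4626*(√(-10 + 200)/10) = 4626*(√190/10) = 2313*√190/5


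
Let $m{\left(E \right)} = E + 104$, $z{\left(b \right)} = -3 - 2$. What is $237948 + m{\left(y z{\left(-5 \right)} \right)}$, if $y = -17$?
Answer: $238137$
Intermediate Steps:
$z{\left(b \right)} = -5$
$m{\left(E \right)} = 104 + E$
$237948 + m{\left(y z{\left(-5 \right)} \right)} = 237948 + \left(104 - -85\right) = 237948 + \left(104 + 85\right) = 237948 + 189 = 238137$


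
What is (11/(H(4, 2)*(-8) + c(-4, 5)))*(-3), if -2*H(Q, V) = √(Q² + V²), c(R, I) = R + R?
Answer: -33/32 - 33*√5/32 ≈ -3.3372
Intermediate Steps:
c(R, I) = 2*R
H(Q, V) = -√(Q² + V²)/2
(11/(H(4, 2)*(-8) + c(-4, 5)))*(-3) = (11/(-√(4² + 2²)/2*(-8) + 2*(-4)))*(-3) = (11/(-√(16 + 4)/2*(-8) - 8))*(-3) = (11/(-√5*(-8) - 8))*(-3) = (11/(8*√5 - 8))*(-3) = (11/(-8 + 8*√5))*(-3) = -33/(-8 + 8*√5)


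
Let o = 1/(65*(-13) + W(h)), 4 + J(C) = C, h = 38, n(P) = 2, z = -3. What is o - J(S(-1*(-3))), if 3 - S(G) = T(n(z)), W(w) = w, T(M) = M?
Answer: 2420/807 ≈ 2.9988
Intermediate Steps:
S(G) = 1 (S(G) = 3 - 1*2 = 3 - 2 = 1)
J(C) = -4 + C
o = -1/807 (o = 1/(65*(-13) + 38) = 1/(-845 + 38) = 1/(-807) = -1/807 ≈ -0.0012392)
o - J(S(-1*(-3))) = -1/807 - (-4 + 1) = -1/807 - 1*(-3) = -1/807 + 3 = 2420/807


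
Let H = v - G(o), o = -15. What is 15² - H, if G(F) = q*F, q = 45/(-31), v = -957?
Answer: 37317/31 ≈ 1203.8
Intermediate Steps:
q = -45/31 (q = 45*(-1/31) = -45/31 ≈ -1.4516)
G(F) = -45*F/31
H = -30342/31 (H = -957 - (-45)*(-15)/31 = -957 - 1*675/31 = -957 - 675/31 = -30342/31 ≈ -978.77)
15² - H = 15² - 1*(-30342/31) = 225 + 30342/31 = 37317/31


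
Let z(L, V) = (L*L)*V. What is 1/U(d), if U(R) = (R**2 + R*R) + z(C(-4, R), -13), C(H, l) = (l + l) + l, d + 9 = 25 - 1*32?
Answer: -1/29440 ≈ -3.3967e-5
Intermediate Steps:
d = -16 (d = -9 + (25 - 1*32) = -9 + (25 - 32) = -9 - 7 = -16)
C(H, l) = 3*l (C(H, l) = 2*l + l = 3*l)
z(L, V) = V*L**2 (z(L, V) = L**2*V = V*L**2)
U(R) = -115*R**2 (U(R) = (R**2 + R*R) - 13*9*R**2 = (R**2 + R**2) - 117*R**2 = 2*R**2 - 117*R**2 = -115*R**2)
1/U(d) = 1/(-115*(-16)**2) = 1/(-115*256) = 1/(-29440) = -1/29440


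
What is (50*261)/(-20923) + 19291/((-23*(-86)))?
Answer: 377812693/41385694 ≈ 9.1291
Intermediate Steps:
(50*261)/(-20923) + 19291/((-23*(-86))) = 13050*(-1/20923) + 19291/1978 = -13050/20923 + 19291*(1/1978) = -13050/20923 + 19291/1978 = 377812693/41385694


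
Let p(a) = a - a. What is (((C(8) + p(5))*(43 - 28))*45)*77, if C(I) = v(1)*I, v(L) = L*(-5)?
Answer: -2079000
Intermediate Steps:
p(a) = 0
v(L) = -5*L
C(I) = -5*I (C(I) = (-5*1)*I = -5*I)
(((C(8) + p(5))*(43 - 28))*45)*77 = (((-5*8 + 0)*(43 - 28))*45)*77 = (((-40 + 0)*15)*45)*77 = (-40*15*45)*77 = -600*45*77 = -27000*77 = -2079000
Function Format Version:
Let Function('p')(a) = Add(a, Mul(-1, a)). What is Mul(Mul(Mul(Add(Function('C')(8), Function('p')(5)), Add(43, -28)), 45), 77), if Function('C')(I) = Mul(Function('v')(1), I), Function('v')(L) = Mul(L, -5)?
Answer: -2079000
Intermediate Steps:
Function('p')(a) = 0
Function('v')(L) = Mul(-5, L)
Function('C')(I) = Mul(-5, I) (Function('C')(I) = Mul(Mul(-5, 1), I) = Mul(-5, I))
Mul(Mul(Mul(Add(Function('C')(8), Function('p')(5)), Add(43, -28)), 45), 77) = Mul(Mul(Mul(Add(Mul(-5, 8), 0), Add(43, -28)), 45), 77) = Mul(Mul(Mul(Add(-40, 0), 15), 45), 77) = Mul(Mul(Mul(-40, 15), 45), 77) = Mul(Mul(-600, 45), 77) = Mul(-27000, 77) = -2079000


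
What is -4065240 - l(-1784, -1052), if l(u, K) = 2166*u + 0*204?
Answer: -201096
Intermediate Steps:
l(u, K) = 2166*u (l(u, K) = 2166*u + 0 = 2166*u)
-4065240 - l(-1784, -1052) = -4065240 - 2166*(-1784) = -4065240 - 1*(-3864144) = -4065240 + 3864144 = -201096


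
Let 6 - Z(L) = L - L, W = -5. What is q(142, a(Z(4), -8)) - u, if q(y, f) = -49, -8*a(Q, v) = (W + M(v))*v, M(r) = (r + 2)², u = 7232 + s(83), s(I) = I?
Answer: -7364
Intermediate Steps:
Z(L) = 6 (Z(L) = 6 - (L - L) = 6 - 1*0 = 6 + 0 = 6)
u = 7315 (u = 7232 + 83 = 7315)
M(r) = (2 + r)²
a(Q, v) = -v*(-5 + (2 + v)²)/8 (a(Q, v) = -(-5 + (2 + v)²)*v/8 = -v*(-5 + (2 + v)²)/8)
q(142, a(Z(4), -8)) - u = -49 - 1*7315 = -49 - 7315 = -7364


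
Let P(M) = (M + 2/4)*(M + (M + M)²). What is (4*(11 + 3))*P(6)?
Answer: 54600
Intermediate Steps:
P(M) = (½ + M)*(M + 4*M²) (P(M) = (M + 2*(¼))*(M + (2*M)²) = (M + ½)*(M + 4*M²) = (½ + M)*(M + 4*M²))
(4*(11 + 3))*P(6) = (4*(11 + 3))*((½)*6*(1 + 6*6 + 8*6²)) = (4*14)*((½)*6*(1 + 36 + 8*36)) = 56*((½)*6*(1 + 36 + 288)) = 56*((½)*6*325) = 56*975 = 54600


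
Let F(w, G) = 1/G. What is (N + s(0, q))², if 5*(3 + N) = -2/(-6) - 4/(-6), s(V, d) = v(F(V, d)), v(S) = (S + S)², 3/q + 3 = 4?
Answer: 11236/2025 ≈ 5.5486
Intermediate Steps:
q = 3 (q = 3/(-3 + 4) = 3/1 = 3*1 = 3)
v(S) = 4*S² (v(S) = (2*S)² = 4*S²)
s(V, d) = 4/d² (s(V, d) = 4*(1/d)² = 4/d²)
N = -14/5 (N = -3 + (-2/(-6) - 4/(-6))/5 = -3 + (-2*(-⅙) - 4*(-⅙))/5 = -3 + (⅓ + ⅔)/5 = -3 + (⅕)*1 = -3 + ⅕ = -14/5 ≈ -2.8000)
(N + s(0, q))² = (-14/5 + 4/3²)² = (-14/5 + 4*(⅑))² = (-14/5 + 4/9)² = (-106/45)² = 11236/2025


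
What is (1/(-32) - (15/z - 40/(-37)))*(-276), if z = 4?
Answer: 397233/296 ≈ 1342.0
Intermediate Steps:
(1/(-32) - (15/z - 40/(-37)))*(-276) = (1/(-32) - (15/4 - 40/(-37)))*(-276) = (-1/32 - (15*(¼) - 40*(-1/37)))*(-276) = (-1/32 - (15/4 + 40/37))*(-276) = (-1/32 - 1*715/148)*(-276) = (-1/32 - 715/148)*(-276) = -5757/1184*(-276) = 397233/296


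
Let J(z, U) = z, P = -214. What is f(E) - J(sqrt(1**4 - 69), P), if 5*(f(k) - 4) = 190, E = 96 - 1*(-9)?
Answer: 42 - 2*I*sqrt(17) ≈ 42.0 - 8.2462*I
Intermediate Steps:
E = 105 (E = 96 + 9 = 105)
f(k) = 42 (f(k) = 4 + (1/5)*190 = 4 + 38 = 42)
f(E) - J(sqrt(1**4 - 69), P) = 42 - sqrt(1**4 - 69) = 42 - sqrt(1 - 69) = 42 - sqrt(-68) = 42 - 2*I*sqrt(17)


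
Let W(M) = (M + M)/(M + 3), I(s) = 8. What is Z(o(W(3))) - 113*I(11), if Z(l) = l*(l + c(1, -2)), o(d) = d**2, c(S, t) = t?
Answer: -905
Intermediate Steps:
W(M) = 2*M/(3 + M) (W(M) = (2*M)/(3 + M) = 2*M/(3 + M))
Z(l) = l*(-2 + l) (Z(l) = l*(l - 2) = l*(-2 + l))
Z(o(W(3))) - 113*I(11) = (2*3/(3 + 3))**2*(-2 + (2*3/(3 + 3))**2) - 113*8 = (2*3/6)**2*(-2 + (2*3/6)**2) - 904 = (2*3*(1/6))**2*(-2 + (2*3*(1/6))**2) - 904 = 1**2*(-2 + 1**2) - 904 = 1*(-2 + 1) - 904 = 1*(-1) - 904 = -1 - 904 = -905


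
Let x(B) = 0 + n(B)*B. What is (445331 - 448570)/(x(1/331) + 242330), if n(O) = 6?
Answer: -1072109/80211236 ≈ -0.013366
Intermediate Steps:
x(B) = 6*B (x(B) = 0 + 6*B = 6*B)
(445331 - 448570)/(x(1/331) + 242330) = (445331 - 448570)/(6/331 + 242330) = -3239/(6*(1/331) + 242330) = -3239/(6/331 + 242330) = -3239/80211236/331 = -3239*331/80211236 = -1072109/80211236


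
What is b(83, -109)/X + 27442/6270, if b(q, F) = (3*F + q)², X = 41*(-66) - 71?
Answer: -148542143/8705895 ≈ -17.062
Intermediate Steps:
X = -2777 (X = -2706 - 71 = -2777)
b(q, F) = (q + 3*F)²
b(83, -109)/X + 27442/6270 = (83 + 3*(-109))²/(-2777) + 27442/6270 = (83 - 327)²*(-1/2777) + 27442*(1/6270) = (-244)²*(-1/2777) + 13721/3135 = 59536*(-1/2777) + 13721/3135 = -59536/2777 + 13721/3135 = -148542143/8705895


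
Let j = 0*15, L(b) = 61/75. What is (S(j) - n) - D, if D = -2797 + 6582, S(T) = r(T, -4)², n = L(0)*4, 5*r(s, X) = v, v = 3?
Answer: -284092/75 ≈ -3787.9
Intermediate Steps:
L(b) = 61/75 (L(b) = 61*(1/75) = 61/75)
r(s, X) = ⅗ (r(s, X) = (⅕)*3 = ⅗)
j = 0
n = 244/75 (n = (61/75)*4 = 244/75 ≈ 3.2533)
S(T) = 9/25 (S(T) = (⅗)² = 9/25)
D = 3785
(S(j) - n) - D = (9/25 - 1*244/75) - 1*3785 = (9/25 - 244/75) - 3785 = -217/75 - 3785 = -284092/75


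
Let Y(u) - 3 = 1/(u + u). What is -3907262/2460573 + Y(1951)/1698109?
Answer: -25889572501083205/16303809152495214 ≈ -1.5879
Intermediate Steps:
Y(u) = 3 + 1/(2*u) (Y(u) = 3 + 1/(u + u) = 3 + 1/(2*u))
-3907262/2460573 + Y(1951)/1698109 = -3907262/2460573 + (3 + (½)/1951)/1698109 = -3907262*1/2460573 + (3 + (½)*(1/1951))*(1/1698109) = -3907262/2460573 + (3 + 1/3902)*(1/1698109) = -3907262/2460573 + (11707/3902)*(1/1698109) = -3907262/2460573 + 11707/6626021318 = -25889572501083205/16303809152495214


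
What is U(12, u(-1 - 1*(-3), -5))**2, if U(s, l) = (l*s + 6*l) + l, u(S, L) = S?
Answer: 1444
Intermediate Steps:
U(s, l) = 7*l + l*s (U(s, l) = (6*l + l*s) + l = 7*l + l*s)
U(12, u(-1 - 1*(-3), -5))**2 = ((-1 - 1*(-3))*(7 + 12))**2 = ((-1 + 3)*19)**2 = (2*19)**2 = 38**2 = 1444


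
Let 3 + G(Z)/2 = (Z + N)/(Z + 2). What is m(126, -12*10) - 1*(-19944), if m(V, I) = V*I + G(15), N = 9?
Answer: 81954/17 ≈ 4820.8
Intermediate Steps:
G(Z) = -6 + 2*(9 + Z)/(2 + Z) (G(Z) = -6 + 2*((Z + 9)/(Z + 2)) = -6 + 2*((9 + Z)/(2 + Z)) = -6 + 2*(9 + Z)/(2 + Z))
m(V, I) = -54/17 + I*V (m(V, I) = V*I + 2*(3 - 2*15)/(2 + 15) = I*V + 2*(3 - 30)/17 = I*V + 2*(1/17)*(-27) = I*V - 54/17 = -54/17 + I*V)
m(126, -12*10) - 1*(-19944) = (-54/17 - 12*10*126) - 1*(-19944) = (-54/17 - 120*126) + 19944 = (-54/17 - 15120) + 19944 = -257094/17 + 19944 = 81954/17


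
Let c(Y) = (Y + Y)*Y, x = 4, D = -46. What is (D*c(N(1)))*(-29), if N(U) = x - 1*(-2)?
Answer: 96048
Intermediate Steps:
N(U) = 6 (N(U) = 4 - 1*(-2) = 4 + 2 = 6)
c(Y) = 2*Y**2 (c(Y) = (2*Y)*Y = 2*Y**2)
(D*c(N(1)))*(-29) = -92*6**2*(-29) = -92*36*(-29) = -46*72*(-29) = -3312*(-29) = 96048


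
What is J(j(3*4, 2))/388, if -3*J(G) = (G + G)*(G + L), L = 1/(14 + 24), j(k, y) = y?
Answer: -77/11058 ≈ -0.0069633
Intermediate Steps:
L = 1/38 ≈ 0.026316
J(G) = -2*G*(1/38 + G)/3 (J(G) = -(G + G)*(G + 1/38)/3 = -2*G*(1/38 + G)/3)
J(j(3*4, 2))/388 = -1/57*2*(1 + 38*2)/388 = -1/57*2*(1 + 76)*(1/388) = -1/57*2*77*(1/388) = -154/57*1/388 = -77/11058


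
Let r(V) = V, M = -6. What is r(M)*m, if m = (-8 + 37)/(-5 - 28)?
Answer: 58/11 ≈ 5.2727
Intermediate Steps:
m = -29/33 (m = 29/(-33) = 29*(-1/33) = -29/33 ≈ -0.87879)
r(M)*m = -6*(-29/33) = 58/11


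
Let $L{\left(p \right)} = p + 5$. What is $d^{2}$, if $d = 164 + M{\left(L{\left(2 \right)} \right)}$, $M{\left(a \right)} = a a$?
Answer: $45369$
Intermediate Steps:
$L{\left(p \right)} = 5 + p$
$M{\left(a \right)} = a^{2}$
$d = 213$ ($d = 164 + \left(5 + 2\right)^{2} = 164 + 7^{2} = 164 + 49 = 213$)
$d^{2} = 213^{2} = 45369$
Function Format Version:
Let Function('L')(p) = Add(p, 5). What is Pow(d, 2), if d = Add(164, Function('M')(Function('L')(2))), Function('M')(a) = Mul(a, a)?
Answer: 45369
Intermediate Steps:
Function('L')(p) = Add(5, p)
Function('M')(a) = Pow(a, 2)
d = 213 (d = Add(164, Pow(Add(5, 2), 2)) = Add(164, Pow(7, 2)) = Add(164, 49) = 213)
Pow(d, 2) = Pow(213, 2) = 45369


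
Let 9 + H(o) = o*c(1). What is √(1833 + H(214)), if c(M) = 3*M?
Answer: 3*√274 ≈ 49.659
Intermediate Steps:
H(o) = -9 + 3*o (H(o) = -9 + o*(3*1) = -9 + o*3 = -9 + 3*o)
√(1833 + H(214)) = √(1833 + (-9 + 3*214)) = √(1833 + (-9 + 642)) = √(1833 + 633) = √2466 = 3*√274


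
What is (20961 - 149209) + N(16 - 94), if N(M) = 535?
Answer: -127713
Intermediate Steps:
(20961 - 149209) + N(16 - 94) = (20961 - 149209) + 535 = -128248 + 535 = -127713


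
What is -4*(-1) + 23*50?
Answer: 1154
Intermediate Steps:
-4*(-1) + 23*50 = 4 + 1150 = 1154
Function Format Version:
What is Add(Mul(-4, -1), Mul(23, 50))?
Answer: 1154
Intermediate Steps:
Add(Mul(-4, -1), Mul(23, 50)) = Add(4, 1150) = 1154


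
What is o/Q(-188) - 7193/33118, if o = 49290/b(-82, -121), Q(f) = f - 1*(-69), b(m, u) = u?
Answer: 1528814213/476866082 ≈ 3.2060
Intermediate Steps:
Q(f) = 69 + f (Q(f) = f + 69 = 69 + f)
o = -49290/121 (o = 49290/(-121) = 49290*(-1/121) = -49290/121 ≈ -407.36)
o/Q(-188) - 7193/33118 = -49290/(121*(69 - 188)) - 7193/33118 = -49290/121/(-119) - 7193*1/33118 = -49290/121*(-1/119) - 7193/33118 = 49290/14399 - 7193/33118 = 1528814213/476866082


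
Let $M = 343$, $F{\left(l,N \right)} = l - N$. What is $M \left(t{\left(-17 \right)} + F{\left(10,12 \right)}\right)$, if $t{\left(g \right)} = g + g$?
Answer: $-12348$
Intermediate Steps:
$t{\left(g \right)} = 2 g$
$M \left(t{\left(-17 \right)} + F{\left(10,12 \right)}\right) = 343 \left(2 \left(-17\right) + \left(10 - 12\right)\right) = 343 \left(-34 + \left(10 - 12\right)\right) = 343 \left(-34 - 2\right) = 343 \left(-36\right) = -12348$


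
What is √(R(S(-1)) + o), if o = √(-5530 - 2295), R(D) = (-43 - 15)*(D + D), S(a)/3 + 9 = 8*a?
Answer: √(5916 + 5*I*√313) ≈ 76.918 + 0.575*I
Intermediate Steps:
S(a) = -27 + 24*a (S(a) = -27 + 3*(8*a) = -27 + 24*a)
R(D) = -116*D
o = 5*I*√313 (o = √(-7825) = 5*I*√313 ≈ 88.459*I)
√(R(S(-1)) + o) = √(-116*(-27 + 24*(-1)) + 5*I*√313) = √(-116*(-27 - 24) + 5*I*√313) = √(-116*(-51) + 5*I*√313) = √(5916 + 5*I*√313)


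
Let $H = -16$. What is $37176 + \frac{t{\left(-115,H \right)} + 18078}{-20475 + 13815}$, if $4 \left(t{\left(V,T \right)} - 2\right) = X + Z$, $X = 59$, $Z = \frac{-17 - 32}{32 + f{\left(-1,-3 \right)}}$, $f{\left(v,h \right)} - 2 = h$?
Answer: $\frac{170551023}{4588} \approx 37173.0$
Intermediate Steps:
$f{\left(v,h \right)} = 2 + h$
$Z = - \frac{49}{31}$ ($Z = \frac{-17 - 32}{32 + \left(2 - 3\right)} = - \frac{49}{32 - 1} = - \frac{49}{31} \approx -1.5806$)
$t{\left(V,T \right)} = \frac{507}{31}$ ($t{\left(V,T \right)} = 2 + \frac{59 - \frac{49}{31}}{4} = 2 + \frac{1}{4} \cdot \frac{1780}{31} = 2 + \frac{445}{31} = \frac{507}{31}$)
$37176 + \frac{t{\left(-115,H \right)} + 18078}{-20475 + 13815} = 37176 + \frac{\frac{507}{31} + 18078}{-20475 + 13815} = 37176 + \frac{560925}{31 \left(-6660\right)} = 37176 + \frac{560925}{31} \left(- \frac{1}{6660}\right) = 37176 - \frac{12465}{4588} = \frac{170551023}{4588}$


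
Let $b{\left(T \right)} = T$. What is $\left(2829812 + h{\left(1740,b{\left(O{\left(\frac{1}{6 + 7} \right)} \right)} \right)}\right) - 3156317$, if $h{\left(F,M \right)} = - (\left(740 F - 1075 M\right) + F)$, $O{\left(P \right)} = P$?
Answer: $- \frac{21004910}{13} \approx -1.6158 \cdot 10^{6}$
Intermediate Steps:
$h{\left(F,M \right)} = - 741 F + 1075 M$ ($h{\left(F,M \right)} = - (\left(- 1075 M + 740 F\right) + F) = - (- 1075 M + 741 F) = - 741 F + 1075 M$)
$\left(2829812 + h{\left(1740,b{\left(O{\left(\frac{1}{6 + 7} \right)} \right)} \right)}\right) - 3156317 = \left(2829812 + \left(\left(-741\right) 1740 + \frac{1075}{6 + 7}\right)\right) - 3156317 = \left(2829812 - \left(1289340 - \frac{1075}{13}\right)\right) - 3156317 = \left(2829812 + \left(-1289340 + 1075 \cdot \frac{1}{13}\right)\right) - 3156317 = \left(2829812 + \left(-1289340 + \frac{1075}{13}\right)\right) - 3156317 = \left(2829812 - \frac{16760345}{13}\right) - 3156317 = \frac{20027211}{13} - 3156317 = - \frac{21004910}{13}$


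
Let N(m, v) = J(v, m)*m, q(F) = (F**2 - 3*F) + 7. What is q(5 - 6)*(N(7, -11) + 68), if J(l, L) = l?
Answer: -99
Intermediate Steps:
q(F) = 7 + F**2 - 3*F
N(m, v) = m*v (N(m, v) = v*m = m*v)
q(5 - 6)*(N(7, -11) + 68) = (7 + (5 - 6)**2 - 3*(5 - 6))*(7*(-11) + 68) = (7 + (-1)**2 - 3*(-1))*(-77 + 68) = (7 + 1 + 3)*(-9) = 11*(-9) = -99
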